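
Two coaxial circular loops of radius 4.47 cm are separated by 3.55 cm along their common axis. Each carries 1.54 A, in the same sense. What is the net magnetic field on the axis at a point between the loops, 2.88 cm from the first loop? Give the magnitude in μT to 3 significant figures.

Each loop contributes B = μ₀IR²/[2(R²+z²)^(3/2)] on the axis, with z measured from that loop.
Loop 1 (z = 0.0288 m): B₁ = 1.29×10⁻⁵ T. Loop 2 (z = 0.0067 m): B₂ = 2.09×10⁻⁵ T.
The fields add: B = B₁ + B₂ = 3.38×10⁻⁵ T.

B ≈ 33.8 μT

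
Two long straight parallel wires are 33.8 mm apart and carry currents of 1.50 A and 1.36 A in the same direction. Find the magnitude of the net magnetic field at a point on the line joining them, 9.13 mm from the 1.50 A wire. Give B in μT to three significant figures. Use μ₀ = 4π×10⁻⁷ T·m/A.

Each long wire gives B = μ₀I/(2πd). Distances are d₁ = 0.00913 m and d₂ = 0.02467 m.
B₁ = 3.29×10⁻⁵ T, B₂ = 1.10×10⁻⁵ T.
Between parallel currents the two contributions point in opposite directions, so they subtract. B = |B₁ − B₂| = |3.29×10⁻⁵ − 1.10×10⁻⁵| = 2.18×10⁻⁵ T.

B ≈ 21.8 μT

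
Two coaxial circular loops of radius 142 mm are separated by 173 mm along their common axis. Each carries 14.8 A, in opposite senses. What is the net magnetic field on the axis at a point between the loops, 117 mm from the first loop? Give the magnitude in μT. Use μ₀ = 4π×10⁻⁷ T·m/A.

B ≈ 22.6 μT

Each loop contributes B = μ₀IR²/[2(R²+z²)^(3/2)] on the axis, with z measured from that loop.
Loop 1 (z = 0.117 m): B₁ = 3.01×10⁻⁵ T. Loop 2 (z = 0.056 m): B₂ = 5.27×10⁻⁵ T.
The fields oppose: B = |B₁ − B₂| = 2.26×10⁻⁵ T.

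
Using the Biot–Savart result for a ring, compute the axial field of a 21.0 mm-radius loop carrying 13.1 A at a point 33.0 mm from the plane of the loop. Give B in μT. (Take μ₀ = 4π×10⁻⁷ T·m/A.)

On the axis of a circular loop, B = μ₀IR² / [2(R²+z²)^(3/2)].
R² + z² = (0.021)² + (0.033)² = 0.00153 m², and (R²+z²)^(3/2) = 5.98×10⁻⁵ m³.
B = (4π×10⁻⁷ × 13.1 × 0.000441) / (2 × 5.98×10⁻⁵) = 6.07×10⁻⁵ T.

B ≈ 60.7 μT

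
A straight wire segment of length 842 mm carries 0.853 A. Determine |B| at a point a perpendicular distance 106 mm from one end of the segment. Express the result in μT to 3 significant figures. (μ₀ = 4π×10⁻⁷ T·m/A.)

B ≈ 0.798 μT

For a finite straight segment, B = (μ₀I/4πd)(sinθ₁ + sinθ₂), where θ₁, θ₂ are the angles from the perpendicular to each end.
The perpendicular foot is at one end, so the two end-offsets along the wire are 0 and L = 0.842 m.
sinθ₁ = 0/√(0²+0.106²) = 0.0000; sinθ₂ = 0.842/√(0.842²+0.106²) = 0.9922.
B = (4π×10⁻⁷ × 0.853) / (4π × 0.106) × (0.0000 + 0.9922) = 7.98×10⁻⁷ T.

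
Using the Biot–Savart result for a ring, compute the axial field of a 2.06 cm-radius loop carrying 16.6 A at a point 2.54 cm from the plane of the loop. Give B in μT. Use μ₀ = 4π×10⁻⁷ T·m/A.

On the axis of a circular loop, B = μ₀IR² / [2(R²+z²)^(3/2)].
R² + z² = (0.0206)² + (0.0254)² = 0.00107 m², and (R²+z²)^(3/2) = 3.50×10⁻⁵ m³.
B = (4π×10⁻⁷ × 16.6 × 0.0004244) / (2 × 3.50×10⁻⁵) = 1.27×10⁻⁴ T.

B ≈ 127 μT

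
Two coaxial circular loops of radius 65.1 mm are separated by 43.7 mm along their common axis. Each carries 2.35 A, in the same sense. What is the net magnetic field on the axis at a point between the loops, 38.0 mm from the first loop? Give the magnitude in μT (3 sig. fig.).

B ≈ 37.0 μT

Each loop contributes B = μ₀IR²/[2(R²+z²)^(3/2)] on the axis, with z measured from that loop.
Loop 1 (z = 0.038 m): B₁ = 1.46×10⁻⁵ T. Loop 2 (z = 0.0057 m): B₂ = 2.24×10⁻⁵ T.
The fields add: B = B₁ + B₂ = 3.70×10⁻⁵ T.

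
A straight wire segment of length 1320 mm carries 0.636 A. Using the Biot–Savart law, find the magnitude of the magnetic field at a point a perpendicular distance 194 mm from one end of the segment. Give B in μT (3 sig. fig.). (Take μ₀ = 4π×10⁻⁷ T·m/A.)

B ≈ 0.324 μT

For a finite straight segment, B = (μ₀I/4πd)(sinθ₁ + sinθ₂), where θ₁, θ₂ are the angles from the perpendicular to each end.
The perpendicular foot is at one end, so the two end-offsets along the wire are 0 and L = 1.32 m.
sinθ₁ = 0/√(0²+0.194²) = 0.0000; sinθ₂ = 1.32/√(1.32²+0.194²) = 0.9894.
B = (4π×10⁻⁷ × 0.636) / (4π × 0.194) × (0.0000 + 0.9894) = 3.24×10⁻⁷ T.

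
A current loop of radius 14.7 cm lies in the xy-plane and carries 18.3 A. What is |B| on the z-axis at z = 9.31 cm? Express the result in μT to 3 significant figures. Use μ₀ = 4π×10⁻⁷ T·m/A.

B ≈ 47.2 μT

On the axis of a circular loop, B = μ₀IR² / [2(R²+z²)^(3/2)].
R² + z² = (0.147)² + (0.0931)² = 0.03028 m², and (R²+z²)^(3/2) = 5.27×10⁻³ m³.
B = (4π×10⁻⁷ × 18.3 × 0.02161) / (2 × 5.27×10⁻³) = 4.72×10⁻⁵ T.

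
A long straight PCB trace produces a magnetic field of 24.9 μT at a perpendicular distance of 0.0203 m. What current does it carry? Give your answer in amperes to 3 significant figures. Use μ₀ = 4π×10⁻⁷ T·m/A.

I ≈ 2.53 A

For a long straight wire B = μ₀I/(2πd), so I = 2πdB/μ₀.
I = 2π × 0.0203 × 2.49×10⁻⁵ / (4π×10⁻⁷) = 2.53 A.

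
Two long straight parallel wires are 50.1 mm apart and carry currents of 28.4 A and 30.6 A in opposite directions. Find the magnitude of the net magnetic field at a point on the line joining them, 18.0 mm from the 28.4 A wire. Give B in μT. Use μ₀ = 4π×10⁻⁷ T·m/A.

B ≈ 506 μT

Each long wire gives B = μ₀I/(2πd). Distances are d₁ = 0.018 m and d₂ = 0.0321 m.
B₁ = 3.16×10⁻⁴ T, B₂ = 1.91×10⁻⁴ T.
Between antiparallel currents both contributions point the same way, so they add. B = B₁ + B₂ = 3.16×10⁻⁴ + 1.91×10⁻⁴ = 5.06×10⁻⁴ T.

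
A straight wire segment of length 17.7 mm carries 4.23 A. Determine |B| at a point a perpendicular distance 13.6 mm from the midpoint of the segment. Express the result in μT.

B ≈ 33.9 μT

For a finite straight segment, B = (μ₀I/4πd)(sinθ₁ + sinθ₂), where θ₁, θ₂ are the angles from the perpendicular to each end.
The perpendicular from the point meets the wire at its midpoint, so each end is L/2 = 0.00885 m away along the wire.
sinθ₁ = 0.00885/√(0.00885²+0.0136²) = 0.5454; sinθ₂ = 0.00885/√(0.00885²+0.0136²) = 0.5454.
B = (4π×10⁻⁷ × 4.23) / (4π × 0.0136) × (0.5454 + 0.5454) = 3.39×10⁻⁵ T.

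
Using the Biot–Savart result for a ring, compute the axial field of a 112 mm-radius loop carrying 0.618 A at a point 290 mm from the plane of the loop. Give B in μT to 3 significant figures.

B ≈ 0.162 μT

On the axis of a circular loop, B = μ₀IR² / [2(R²+z²)^(3/2)].
R² + z² = (0.112)² + (0.29)² = 0.09664 m², and (R²+z²)^(3/2) = 3.00×10⁻² m³.
B = (4π×10⁻⁷ × 0.618 × 0.01254) / (2 × 3.00×10⁻²) = 1.62×10⁻⁷ T.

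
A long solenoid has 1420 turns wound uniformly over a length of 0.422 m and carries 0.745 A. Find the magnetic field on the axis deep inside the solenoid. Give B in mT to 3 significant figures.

B ≈ 3.15 mT

Inside a long solenoid, B = μ₀nI with n = 3365 turns/m.
B = 4π×10⁻⁷ × 3365 × 0.745 = 3.15×10⁻³ T.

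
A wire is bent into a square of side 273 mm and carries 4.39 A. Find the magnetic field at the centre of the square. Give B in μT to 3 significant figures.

B ≈ 18.2 μT

Each side is a finite straight segment at perpendicular distance d = a/(2 tan(π/4)) = 0.1365 m from the centre, with end-angles ±π/4.
One side contributes B₁ = (μ₀I/4πd)·2 sin(π/4) = 4.55×10⁻⁶ T.
All 4 sides add in the same direction: B = 4 × 4.55×10⁻⁶ = 1.82×10⁻⁵ T.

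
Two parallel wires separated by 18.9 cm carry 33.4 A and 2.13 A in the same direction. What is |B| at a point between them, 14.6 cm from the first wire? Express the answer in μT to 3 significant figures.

B ≈ 35.8 μT

Each long wire gives B = μ₀I/(2πd). Distances are d₁ = 0.146 m and d₂ = 0.043 m.
B₁ = 4.58×10⁻⁵ T, B₂ = 9.91×10⁻⁶ T.
Between parallel currents the two contributions point in opposite directions, so they subtract. B = |B₁ − B₂| = |4.58×10⁻⁵ − 9.91×10⁻⁶| = 3.58×10⁻⁵ T.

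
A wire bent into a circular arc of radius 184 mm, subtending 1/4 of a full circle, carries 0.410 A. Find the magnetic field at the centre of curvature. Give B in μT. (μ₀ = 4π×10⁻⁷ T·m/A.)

B ≈ 0.350 μT

The Biot–Savart field of a circular arc at its centre is B = μ₀Iφ/(4πR), with φ = 1.571 rad.
B = (4π×10⁻⁷ × 0.410 × 1.571) / (4π × 0.184) = 3.50×10⁻⁷ T.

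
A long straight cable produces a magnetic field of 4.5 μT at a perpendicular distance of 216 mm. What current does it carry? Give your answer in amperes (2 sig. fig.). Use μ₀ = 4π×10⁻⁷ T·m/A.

I ≈ 4.9 A

For a long straight wire B = μ₀I/(2πd), so I = 2πdB/μ₀.
I = 2π × 0.216 × 4.50×10⁻⁶ / (4π×10⁻⁷) = 4.86 A.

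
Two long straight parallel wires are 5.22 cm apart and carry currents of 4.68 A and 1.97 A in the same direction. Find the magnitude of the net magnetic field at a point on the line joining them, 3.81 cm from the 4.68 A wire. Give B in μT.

Each long wire gives B = μ₀I/(2πd). Distances are d₁ = 0.0381 m and d₂ = 0.0141 m.
B₁ = 2.46×10⁻⁵ T, B₂ = 2.79×10⁻⁵ T.
Between parallel currents the two contributions point in opposite directions, so they subtract. B = |B₁ − B₂| = |2.46×10⁻⁵ − 2.79×10⁻⁵| = 3.38×10⁻⁶ T.

B ≈ 3.38 μT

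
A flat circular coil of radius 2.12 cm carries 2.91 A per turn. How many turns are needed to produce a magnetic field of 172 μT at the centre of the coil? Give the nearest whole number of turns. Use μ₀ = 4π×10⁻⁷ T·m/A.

For an N-turn coil, B = Nμ₀I/(2R). A single turn gives B₁ = 8.62×10⁻⁵ T with R = 0.0212 m.
N = B/B₁ = 1.72×10⁻⁴ / 8.62×10⁻⁵ = 1.99.

N = 2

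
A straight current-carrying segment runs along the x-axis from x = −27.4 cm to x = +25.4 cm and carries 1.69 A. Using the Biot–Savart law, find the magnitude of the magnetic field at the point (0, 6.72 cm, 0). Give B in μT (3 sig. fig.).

B ≈ 4.87 μT

For a finite straight segment, B = (μ₀I/4πd)(sinθ₁ + sinθ₂), where θ₁, θ₂ are the angles from the perpendicular to each end.
The perpendicular distance is d = 0.0672 m; the end-offsets along the wire are a = 0.274 m and b = 0.254 m.
sinθ₁ = 0.274/√(0.274²+0.0672²) = 0.9712; sinθ₂ = 0.254/√(0.254²+0.0672²) = 0.9667.
B = (4π×10⁻⁷ × 1.69) / (4π × 0.0672) × (0.9712 + 0.9667) = 4.87×10⁻⁶ T.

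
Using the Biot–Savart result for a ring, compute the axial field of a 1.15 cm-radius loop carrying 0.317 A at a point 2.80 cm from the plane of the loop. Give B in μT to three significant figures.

On the axis of a circular loop, B = μ₀IR² / [2(R²+z²)^(3/2)].
R² + z² = (0.0115)² + (0.028)² = 0.0009162 m², and (R²+z²)^(3/2) = 2.77×10⁻⁵ m³.
B = (4π×10⁻⁷ × 0.317 × 0.0001322) / (2 × 2.77×10⁻⁵) = 9.50×10⁻⁷ T.

B ≈ 0.950 μT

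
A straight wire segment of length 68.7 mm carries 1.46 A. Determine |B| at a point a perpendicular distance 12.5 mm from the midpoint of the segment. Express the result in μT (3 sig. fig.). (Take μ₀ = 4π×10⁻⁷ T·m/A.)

B ≈ 22.0 μT

For a finite straight segment, B = (μ₀I/4πd)(sinθ₁ + sinθ₂), where θ₁, θ₂ are the angles from the perpendicular to each end.
The perpendicular from the point meets the wire at its midpoint, so each end is L/2 = 0.03435 m away along the wire.
sinθ₁ = 0.03435/√(0.03435²+0.0125²) = 0.9397; sinθ₂ = 0.03435/√(0.03435²+0.0125²) = 0.9397.
B = (4π×10⁻⁷ × 1.46) / (4π × 0.0125) × (0.9397 + 0.9397) = 2.20×10⁻⁵ T.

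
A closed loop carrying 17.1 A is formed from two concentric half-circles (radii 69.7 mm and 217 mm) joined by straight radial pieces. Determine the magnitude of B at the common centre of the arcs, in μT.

The radial connectors point toward the centre, so dl × r̂ = 0 and they contribute nothing.
Each semicircle gives μ₀I/(4R): inner arc 7.71×10⁻⁵ T, outer arc 2.48×10⁻⁵ T.
The two arcs carry current in opposite angular senses, so their fields oppose: B = |7.71×10⁻⁵ − 2.48×10⁻⁵| = 5.23×10⁻⁵ T.

B ≈ 52.3 μT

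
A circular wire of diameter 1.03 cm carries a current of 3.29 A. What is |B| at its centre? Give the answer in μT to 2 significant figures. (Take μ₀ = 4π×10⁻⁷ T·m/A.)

At the centre of a circular loop the Biot–Savart law gives B = μ₀I/(2R) (so R = 0.00515 m).
B = (4π×10⁻⁷ × 3.29) / (2 × 0.00515) = 4.01×10⁻⁴ T.

B ≈ 400 μT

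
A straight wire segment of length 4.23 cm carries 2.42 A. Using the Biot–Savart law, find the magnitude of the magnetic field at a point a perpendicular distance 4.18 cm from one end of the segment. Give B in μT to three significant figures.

For a finite straight segment, B = (μ₀I/4πd)(sinθ₁ + sinθ₂), where θ₁, θ₂ are the angles from the perpendicular to each end.
The perpendicular foot is at one end, so the two end-offsets along the wire are 0 and L = 0.0423 m.
sinθ₁ = 0/√(0²+0.0418²) = 0.0000; sinθ₂ = 0.0423/√(0.0423²+0.0418²) = 0.7113.
B = (4π×10⁻⁷ × 2.42) / (4π × 0.0418) × (0.0000 + 0.7113) = 4.12×10⁻⁶ T.

B ≈ 4.12 μT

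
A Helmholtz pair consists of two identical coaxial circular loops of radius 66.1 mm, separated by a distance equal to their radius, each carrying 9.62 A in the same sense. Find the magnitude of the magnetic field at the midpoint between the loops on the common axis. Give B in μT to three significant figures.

B ≈ 131 μT

Each loop contributes B = μ₀IR²/[2(R²+z²)^(3/2)] on the axis, with z measured from that loop.
Loop 1 (z = 0.03305 m): B₁ = 6.54×10⁻⁵ T. Loop 2 (z = 0.03305 m): B₂ = 6.54×10⁻⁵ T.
The fields add: B = B₁ + B₂ = 1.31×10⁻⁴ T.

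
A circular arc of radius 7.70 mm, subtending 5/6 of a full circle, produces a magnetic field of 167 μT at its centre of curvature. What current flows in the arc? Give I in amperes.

For a circular arc, B = μ₀Iφ/(4πR) with φ in radians; here φ = 5.236 rad.
So I = 4πRB/(μ₀φ) = 4π × 0.0077 × 1.67×10⁻⁴ / (4π×10⁻⁷ × 5.236) = 2.46 A.

I ≈ 2.46 A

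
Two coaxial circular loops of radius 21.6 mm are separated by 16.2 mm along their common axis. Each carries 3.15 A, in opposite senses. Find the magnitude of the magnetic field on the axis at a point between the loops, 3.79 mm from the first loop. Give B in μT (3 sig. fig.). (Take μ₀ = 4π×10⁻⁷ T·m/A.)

Each loop contributes B = μ₀IR²/[2(R²+z²)^(3/2)] on the axis, with z measured from that loop.
Loop 1 (z = 0.00379 m): B₁ = 8.76×10⁻⁵ T. Loop 2 (z = 0.01241 m): B₂ = 5.97×10⁻⁵ T.
The fields oppose: B = |B₁ − B₂| = 2.78×10⁻⁵ T.

B ≈ 27.8 μT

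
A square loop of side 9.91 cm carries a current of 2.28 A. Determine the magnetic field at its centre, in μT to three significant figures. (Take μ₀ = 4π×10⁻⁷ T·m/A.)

Each side is a finite straight segment at perpendicular distance d = a/(2 tan(π/4)) = 0.04955 m from the centre, with end-angles ±π/4.
One side contributes B₁ = (μ₀I/4πd)·2 sin(π/4) = 6.51×10⁻⁶ T.
All 4 sides add in the same direction: B = 4 × 6.51×10⁻⁶ = 2.60×10⁻⁵ T.

B ≈ 26.0 μT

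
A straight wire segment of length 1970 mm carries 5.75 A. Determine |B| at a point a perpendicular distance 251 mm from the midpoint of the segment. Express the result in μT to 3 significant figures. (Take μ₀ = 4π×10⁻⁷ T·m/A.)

B ≈ 4.44 μT

For a finite straight segment, B = (μ₀I/4πd)(sinθ₁ + sinθ₂), where θ₁, θ₂ are the angles from the perpendicular to each end.
The perpendicular from the point meets the wire at its midpoint, so each end is L/2 = 0.985 m away along the wire.
sinθ₁ = 0.985/√(0.985²+0.251²) = 0.9690; sinθ₂ = 0.985/√(0.985²+0.251²) = 0.9690.
B = (4π×10⁻⁷ × 5.75) / (4π × 0.251) × (0.9690 + 0.9690) = 4.44×10⁻⁶ T.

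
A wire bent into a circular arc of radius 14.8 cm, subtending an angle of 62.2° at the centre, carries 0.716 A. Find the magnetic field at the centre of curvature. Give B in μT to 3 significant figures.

B ≈ 0.525 μT

The Biot–Savart field of a circular arc at its centre is B = μ₀Iφ/(4πR), with φ = 1.086 rad.
B = (4π×10⁻⁷ × 0.716 × 1.086) / (4π × 0.148) = 5.25×10⁻⁷ T.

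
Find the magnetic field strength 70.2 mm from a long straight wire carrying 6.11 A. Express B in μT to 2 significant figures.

For an infinitely long straight wire, B = μ₀I/(2πd).
B = (4π×10⁻⁷ × 6.11) / (2π × 0.0702) = 1.74×10⁻⁵ T.

B ≈ 17 μT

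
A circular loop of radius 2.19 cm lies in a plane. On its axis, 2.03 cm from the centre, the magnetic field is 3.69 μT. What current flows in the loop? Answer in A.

On the axis of a loop, B = μ₀IR²/[2(R²+z²)^(3/2)], so I = 2B(R²+z²)^(3/2)/(μ₀R²).
R² + z² = 0.0004796 + 0.0004121 = 0.0008917 m²; raised to 3/2 gives 2.66×10⁻⁵ m³.
I = 2 × 3.69×10⁻⁶ × 2.66×10⁻⁵ / (1.26×10⁻⁶ × 0.0004796) = 0.326 A.

I ≈ 0.326 A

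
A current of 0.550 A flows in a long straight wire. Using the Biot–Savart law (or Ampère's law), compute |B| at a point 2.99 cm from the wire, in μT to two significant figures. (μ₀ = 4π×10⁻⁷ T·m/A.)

For an infinitely long straight wire, B = μ₀I/(2πd).
B = (4π×10⁻⁷ × 0.550) / (2π × 0.0299) = 3.68×10⁻⁶ T.

B ≈ 3.7 μT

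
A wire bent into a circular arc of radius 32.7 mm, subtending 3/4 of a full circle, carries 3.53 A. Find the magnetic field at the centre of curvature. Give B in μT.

The Biot–Savart field of a circular arc at its centre is B = μ₀Iφ/(4πR), with φ = 4.712 rad.
B = (4π×10⁻⁷ × 3.53 × 4.712) / (4π × 0.0327) = 5.09×10⁻⁵ T.

B ≈ 50.9 μT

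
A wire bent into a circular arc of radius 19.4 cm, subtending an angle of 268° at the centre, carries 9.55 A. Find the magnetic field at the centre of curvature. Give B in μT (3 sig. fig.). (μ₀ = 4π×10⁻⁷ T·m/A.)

The Biot–Savart field of a circular arc at its centre is B = μ₀Iφ/(4πR), with φ = 4.677 rad.
B = (4π×10⁻⁷ × 9.55 × 4.677) / (4π × 0.194) = 2.30×10⁻⁵ T.

B ≈ 23.0 μT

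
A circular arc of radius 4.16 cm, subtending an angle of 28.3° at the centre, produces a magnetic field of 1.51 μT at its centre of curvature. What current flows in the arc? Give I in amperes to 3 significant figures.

I ≈ 1.27 A

For a circular arc, B = μ₀Iφ/(4πR) with φ in radians; here φ = 0.4939 rad.
So I = 4πRB/(μ₀φ) = 4π × 0.0416 × 1.51×10⁻⁶ / (4π×10⁻⁷ × 0.4939) = 1.27 A.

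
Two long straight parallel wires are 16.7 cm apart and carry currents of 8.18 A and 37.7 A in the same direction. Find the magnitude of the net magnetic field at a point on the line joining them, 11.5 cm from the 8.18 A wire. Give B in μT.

Each long wire gives B = μ₀I/(2πd). Distances are d₁ = 0.115 m and d₂ = 0.052 m.
B₁ = 1.42×10⁻⁵ T, B₂ = 1.45×10⁻⁴ T.
Between parallel currents the two contributions point in opposite directions, so they subtract. B = |B₁ − B₂| = |1.42×10⁻⁵ − 1.45×10⁻⁴| = 1.31×10⁻⁴ T.

B ≈ 131 μT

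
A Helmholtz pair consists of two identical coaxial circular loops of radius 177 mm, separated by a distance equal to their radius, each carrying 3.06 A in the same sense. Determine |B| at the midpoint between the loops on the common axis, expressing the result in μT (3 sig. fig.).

B ≈ 15.5 μT

Each loop contributes B = μ₀IR²/[2(R²+z²)^(3/2)] on the axis, with z measured from that loop.
Loop 1 (z = 0.0885 m): B₁ = 7.77×10⁻⁶ T. Loop 2 (z = 0.0885 m): B₂ = 7.77×10⁻⁶ T.
The fields add: B = B₁ + B₂ = 1.55×10⁻⁵ T.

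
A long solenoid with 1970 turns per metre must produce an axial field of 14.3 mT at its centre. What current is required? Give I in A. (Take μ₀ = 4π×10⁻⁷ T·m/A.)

I ≈ 5.78 A

Inside a long solenoid B = μ₀nI with n = 1970 m⁻¹, so I = B/(μ₀n).
I = 1.43×10⁻² / (4π×10⁻⁷ × 1970) = 5.78 A.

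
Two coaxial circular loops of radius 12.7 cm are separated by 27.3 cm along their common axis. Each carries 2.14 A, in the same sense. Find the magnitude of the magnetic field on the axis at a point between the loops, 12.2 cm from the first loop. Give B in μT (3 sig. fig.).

Each loop contributes B = μ₀IR²/[2(R²+z²)^(3/2)] on the axis, with z measured from that loop.
Loop 1 (z = 0.122 m): B₁ = 3.97×10⁻⁶ T. Loop 2 (z = 0.151 m): B₂ = 2.82×10⁻⁶ T.
The fields add: B = B₁ + B₂ = 6.79×10⁻⁶ T.

B ≈ 6.79 μT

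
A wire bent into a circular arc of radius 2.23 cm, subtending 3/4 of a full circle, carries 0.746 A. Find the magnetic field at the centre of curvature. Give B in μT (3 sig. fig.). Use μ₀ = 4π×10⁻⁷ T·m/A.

B ≈ 15.8 μT

The Biot–Savart field of a circular arc at its centre is B = μ₀Iφ/(4πR), with φ = 4.712 rad.
B = (4π×10⁻⁷ × 0.746 × 4.712) / (4π × 0.0223) = 1.58×10⁻⁵ T.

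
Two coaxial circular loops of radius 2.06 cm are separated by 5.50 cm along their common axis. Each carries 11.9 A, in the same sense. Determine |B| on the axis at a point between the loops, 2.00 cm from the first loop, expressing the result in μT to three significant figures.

Each loop contributes B = μ₀IR²/[2(R²+z²)^(3/2)] on the axis, with z measured from that loop.
Loop 1 (z = 0.02 m): B₁ = 1.34×10⁻⁴ T. Loop 2 (z = 0.035 m): B₂ = 4.74×10⁻⁵ T.
The fields add: B = B₁ + B₂ = 1.81×10⁻⁴ T.

B ≈ 181 μT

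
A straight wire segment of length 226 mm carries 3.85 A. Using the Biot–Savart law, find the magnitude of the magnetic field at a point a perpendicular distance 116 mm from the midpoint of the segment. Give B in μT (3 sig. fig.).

B ≈ 4.63 μT

For a finite straight segment, B = (μ₀I/4πd)(sinθ₁ + sinθ₂), where θ₁, θ₂ are the angles from the perpendicular to each end.
The perpendicular from the point meets the wire at its midpoint, so each end is L/2 = 0.113 m away along the wire.
sinθ₁ = 0.113/√(0.113²+0.116²) = 0.6978; sinθ₂ = 0.113/√(0.113²+0.116²) = 0.6978.
B = (4π×10⁻⁷ × 3.85) / (4π × 0.116) × (0.6978 + 0.6978) = 4.63×10⁻⁶ T.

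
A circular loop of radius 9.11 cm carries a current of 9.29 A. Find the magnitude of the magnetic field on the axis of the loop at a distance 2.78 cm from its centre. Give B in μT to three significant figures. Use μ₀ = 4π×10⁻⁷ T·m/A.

B ≈ 56.1 μT

On the axis of a circular loop, B = μ₀IR² / [2(R²+z²)^(3/2)].
R² + z² = (0.0911)² + (0.0278)² = 0.009072 m², and (R²+z²)^(3/2) = 8.64×10⁻⁴ m³.
B = (4π×10⁻⁷ × 9.29 × 0.008299) / (2 × 8.64×10⁻⁴) = 5.61×10⁻⁵ T.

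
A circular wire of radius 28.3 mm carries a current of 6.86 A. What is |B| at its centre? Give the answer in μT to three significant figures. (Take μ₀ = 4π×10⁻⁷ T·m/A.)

B ≈ 152 μT

At the centre of a circular loop the Biot–Savart law gives B = μ₀I/(2R).
B = (4π×10⁻⁷ × 6.86) / (2 × 0.0283) = 1.52×10⁻⁴ T.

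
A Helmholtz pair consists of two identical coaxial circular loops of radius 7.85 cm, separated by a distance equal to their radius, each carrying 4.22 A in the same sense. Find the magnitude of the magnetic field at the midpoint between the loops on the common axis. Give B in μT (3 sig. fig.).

Each loop contributes B = μ₀IR²/[2(R²+z²)^(3/2)] on the axis, with z measured from that loop.
Loop 1 (z = 0.03925 m): B₁ = 2.42×10⁻⁵ T. Loop 2 (z = 0.03925 m): B₂ = 2.42×10⁻⁵ T.
The fields add: B = B₁ + B₂ = 4.83×10⁻⁵ T.

B ≈ 48.3 μT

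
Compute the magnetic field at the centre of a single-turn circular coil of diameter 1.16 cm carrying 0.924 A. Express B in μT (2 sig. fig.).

B ≈ 100 μT

At the centre of a circular loop the Biot–Savart law gives B = μ₀I/(2R) (so R = 0.0058 m).
B = (4π×10⁻⁷ × 0.924) / (2 × 0.0058) = 1.00×10⁻⁴ T.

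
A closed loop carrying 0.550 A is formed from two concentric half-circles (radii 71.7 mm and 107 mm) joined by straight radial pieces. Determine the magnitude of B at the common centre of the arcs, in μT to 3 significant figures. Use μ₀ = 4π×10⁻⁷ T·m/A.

The radial connectors point toward the centre, so dl × r̂ = 0 and they contribute nothing.
Each semicircle gives μ₀I/(4R): inner arc 2.41×10⁻⁶ T, outer arc 1.61×10⁻⁶ T.
The two arcs carry current in opposite angular senses, so their fields oppose: B = |2.41×10⁻⁶ − 1.61×10⁻⁶| = 7.95×10⁻⁷ T.

B ≈ 0.795 μT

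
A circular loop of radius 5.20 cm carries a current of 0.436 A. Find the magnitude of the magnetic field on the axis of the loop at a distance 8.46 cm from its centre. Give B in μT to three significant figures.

On the axis of a circular loop, B = μ₀IR² / [2(R²+z²)^(3/2)].
R² + z² = (0.052)² + (0.0846)² = 0.009861 m², and (R²+z²)^(3/2) = 9.79×10⁻⁴ m³.
B = (4π×10⁻⁷ × 0.436 × 0.002704) / (2 × 9.79×10⁻⁴) = 7.56×10⁻⁷ T.

B ≈ 0.756 μT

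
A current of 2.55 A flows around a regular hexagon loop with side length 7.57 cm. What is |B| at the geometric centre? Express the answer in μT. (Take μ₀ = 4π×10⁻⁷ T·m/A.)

B ≈ 23.3 μT

Each side is a finite straight segment at perpendicular distance d = a/(2 tan(π/6)) = 0.06556 m from the centre, with end-angles ±π/6.
One side contributes B₁ = (μ₀I/4πd)·2 sin(π/6) = 3.89×10⁻⁶ T.
All 6 sides add in the same direction: B = 6 × 3.89×10⁻⁶ = 2.33×10⁻⁵ T.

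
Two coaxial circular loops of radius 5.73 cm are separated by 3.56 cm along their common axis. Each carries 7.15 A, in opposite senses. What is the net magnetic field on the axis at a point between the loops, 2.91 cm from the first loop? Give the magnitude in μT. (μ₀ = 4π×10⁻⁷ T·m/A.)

Each loop contributes B = μ₀IR²/[2(R²+z²)^(3/2)] on the axis, with z measured from that loop.
Loop 1 (z = 0.0291 m): B₁ = 5.56×10⁻⁵ T. Loop 2 (z = 0.0065 m): B₂ = 7.69×10⁻⁵ T.
The fields oppose: B = |B₁ − B₂| = 2.13×10⁻⁵ T.

B ≈ 21.3 μT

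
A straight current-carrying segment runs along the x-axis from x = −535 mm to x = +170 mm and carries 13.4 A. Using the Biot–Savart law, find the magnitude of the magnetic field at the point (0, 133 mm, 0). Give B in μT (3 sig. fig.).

B ≈ 17.7 μT

For a finite straight segment, B = (μ₀I/4πd)(sinθ₁ + sinθ₂), where θ₁, θ₂ are the angles from the perpendicular to each end.
The perpendicular distance is d = 0.133 m; the end-offsets along the wire are a = 0.535 m and b = 0.17 m.
sinθ₁ = 0.535/√(0.535²+0.133²) = 0.9705; sinθ₂ = 0.17/√(0.17²+0.133²) = 0.7876.
B = (4π×10⁻⁷ × 13.4) / (4π × 0.133) × (0.9705 + 0.7876) = 1.77×10⁻⁵ T.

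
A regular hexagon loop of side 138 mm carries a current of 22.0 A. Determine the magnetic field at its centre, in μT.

B ≈ 110 μT

Each side is a finite straight segment at perpendicular distance d = a/(2 tan(π/6)) = 0.1195 m from the centre, with end-angles ±π/6.
One side contributes B₁ = (μ₀I/4πd)·2 sin(π/6) = 1.84×10⁻⁵ T.
All 6 sides add in the same direction: B = 6 × 1.84×10⁻⁵ = 1.10×10⁻⁴ T.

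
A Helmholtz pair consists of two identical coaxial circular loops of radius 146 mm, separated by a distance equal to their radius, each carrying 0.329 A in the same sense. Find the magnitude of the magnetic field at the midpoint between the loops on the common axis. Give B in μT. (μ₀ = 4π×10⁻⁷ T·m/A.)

B ≈ 2.03 μT

Each loop contributes B = μ₀IR²/[2(R²+z²)^(3/2)] on the axis, with z measured from that loop.
Loop 1 (z = 0.073 m): B₁ = 1.01×10⁻⁶ T. Loop 2 (z = 0.073 m): B₂ = 1.01×10⁻⁶ T.
The fields add: B = B₁ + B₂ = 2.03×10⁻⁶ T.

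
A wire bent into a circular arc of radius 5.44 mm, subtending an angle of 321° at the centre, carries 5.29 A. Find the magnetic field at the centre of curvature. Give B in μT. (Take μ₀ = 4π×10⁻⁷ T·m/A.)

The Biot–Savart field of a circular arc at its centre is B = μ₀Iφ/(4πR), with φ = 5.603 rad.
B = (4π×10⁻⁷ × 5.29 × 5.603) / (4π × 0.00544) = 5.45×10⁻⁴ T.

B ≈ 545 μT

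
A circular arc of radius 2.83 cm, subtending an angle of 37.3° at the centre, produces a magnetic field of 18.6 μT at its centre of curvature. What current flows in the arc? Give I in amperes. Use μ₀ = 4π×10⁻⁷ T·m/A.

For a circular arc, B = μ₀Iφ/(4πR) with φ in radians; here φ = 0.651 rad.
So I = 4πRB/(μ₀φ) = 4π × 0.0283 × 1.86×10⁻⁵ / (4π×10⁻⁷ × 0.651) = 8.09 A.

I ≈ 8.09 A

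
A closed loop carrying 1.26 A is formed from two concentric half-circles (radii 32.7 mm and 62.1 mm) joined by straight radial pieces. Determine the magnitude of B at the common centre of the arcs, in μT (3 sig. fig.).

B ≈ 5.73 μT

The radial connectors point toward the centre, so dl × r̂ = 0 and they contribute nothing.
Each semicircle gives μ₀I/(4R): inner arc 1.21×10⁻⁵ T, outer arc 6.37×10⁻⁶ T.
The two arcs carry current in opposite angular senses, so their fields oppose: B = |1.21×10⁻⁵ − 6.37×10⁻⁶| = 5.73×10⁻⁶ T.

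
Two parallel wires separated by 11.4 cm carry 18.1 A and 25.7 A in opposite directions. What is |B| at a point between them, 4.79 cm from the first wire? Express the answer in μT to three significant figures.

Each long wire gives B = μ₀I/(2πd). Distances are d₁ = 0.0479 m and d₂ = 0.0661 m.
B₁ = 7.56×10⁻⁵ T, B₂ = 7.78×10⁻⁵ T.
Between antiparallel currents both contributions point the same way, so they add. B = B₁ + B₂ = 7.56×10⁻⁵ + 7.78×10⁻⁵ = 1.53×10⁻⁴ T.

B ≈ 153 μT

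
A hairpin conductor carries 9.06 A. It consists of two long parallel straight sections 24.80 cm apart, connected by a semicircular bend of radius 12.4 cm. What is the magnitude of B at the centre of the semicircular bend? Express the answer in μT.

B ≈ 37.6 μT

The semicircular arc contributes B_arc = μ₀I·π/(4πR) = μ₀I/(4R) = 2.30×10⁻⁵ T.
Each semi-infinite lead is at perpendicular distance R = 0.124 m from the centre, with the perpendicular foot at its near end, so it contributes μ₀I/(4πR); both point the same way, together 1.46×10⁻⁵ T.
Arc and leads all point the same direction: B = 2.30×10⁻⁵ + 1.46×10⁻⁵ = 3.76×10⁻⁵ T.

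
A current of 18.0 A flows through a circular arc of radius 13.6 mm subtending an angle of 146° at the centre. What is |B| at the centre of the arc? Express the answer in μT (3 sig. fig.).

B ≈ 337 μT

The Biot–Savart field of a circular arc at its centre is B = μ₀Iφ/(4πR), with φ = 2.548 rad.
B = (4π×10⁻⁷ × 18.0 × 2.548) / (4π × 0.0136) = 3.37×10⁻⁴ T.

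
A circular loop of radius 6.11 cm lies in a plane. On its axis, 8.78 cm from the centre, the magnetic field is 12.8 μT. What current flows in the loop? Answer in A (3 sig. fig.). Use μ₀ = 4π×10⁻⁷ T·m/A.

I ≈ 6.68 A

On the axis of a loop, B = μ₀IR²/[2(R²+z²)^(3/2)], so I = 2B(R²+z²)^(3/2)/(μ₀R²).
R² + z² = 0.003733 + 0.007709 = 0.01144 m²; raised to 3/2 gives 1.22×10⁻³ m³.
I = 2 × 1.28×10⁻⁵ × 1.22×10⁻³ / (1.26×10⁻⁶ × 0.003733) = 6.68 A.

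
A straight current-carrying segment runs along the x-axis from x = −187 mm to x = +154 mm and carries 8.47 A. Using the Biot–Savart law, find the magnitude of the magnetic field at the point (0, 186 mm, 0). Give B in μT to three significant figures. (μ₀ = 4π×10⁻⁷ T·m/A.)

B ≈ 6.13 μT

For a finite straight segment, B = (μ₀I/4πd)(sinθ₁ + sinθ₂), where θ₁, θ₂ are the angles from the perpendicular to each end.
The perpendicular distance is d = 0.186 m; the end-offsets along the wire are a = 0.187 m and b = 0.154 m.
sinθ₁ = 0.187/√(0.187²+0.186²) = 0.7090; sinθ₂ = 0.154/√(0.154²+0.186²) = 0.6377.
B = (4π×10⁻⁷ × 8.47) / (4π × 0.186) × (0.7090 + 0.6377) = 6.13×10⁻⁶ T.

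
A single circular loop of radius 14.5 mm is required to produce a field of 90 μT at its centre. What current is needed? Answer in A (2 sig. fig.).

I ≈ 2.1 A

At the centre of a circular loop B = μ₀I/(2R), so I = 2RB/μ₀.
With R = 0.0145 m, I = 2 × 0.0145 × 9.00×10⁻⁵ / (4π×10⁻⁷) = 2.08 A.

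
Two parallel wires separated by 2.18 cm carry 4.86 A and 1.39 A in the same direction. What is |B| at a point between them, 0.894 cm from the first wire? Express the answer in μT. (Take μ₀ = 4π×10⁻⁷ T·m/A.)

B ≈ 87.1 μT

Each long wire gives B = μ₀I/(2πd). Distances are d₁ = 0.00894 m and d₂ = 0.01286 m.
B₁ = 1.09×10⁻⁴ T, B₂ = 2.16×10⁻⁵ T.
Between parallel currents the two contributions point in opposite directions, so they subtract. B = |B₁ − B₂| = |1.09×10⁻⁴ − 2.16×10⁻⁵| = 8.71×10⁻⁵ T.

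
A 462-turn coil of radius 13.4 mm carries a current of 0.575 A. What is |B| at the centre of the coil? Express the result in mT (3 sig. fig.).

B ≈ 12.5 mT

For an N-turn flat coil, B = Nμ₀I/(2R) with R = 0.0134 m.
B = 462 × 2.70×10⁻⁵ T = 1.25×10⁻² T.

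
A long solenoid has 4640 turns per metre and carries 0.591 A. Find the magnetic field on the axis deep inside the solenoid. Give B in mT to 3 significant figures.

Inside a long solenoid, B = μ₀nI with n = 4640 turns/m.
B = 4π×10⁻⁷ × 4640 × 0.591 = 3.45×10⁻³ T.

B ≈ 3.45 mT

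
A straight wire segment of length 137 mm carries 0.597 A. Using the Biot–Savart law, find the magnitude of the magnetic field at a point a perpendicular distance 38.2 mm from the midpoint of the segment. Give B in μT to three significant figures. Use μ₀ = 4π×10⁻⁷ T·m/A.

For a finite straight segment, B = (μ₀I/4πd)(sinθ₁ + sinθ₂), where θ₁, θ₂ are the angles from the perpendicular to each end.
The perpendicular from the point meets the wire at its midpoint, so each end is L/2 = 0.0685 m away along the wire.
sinθ₁ = 0.0685/√(0.0685²+0.0382²) = 0.8734; sinθ₂ = 0.0685/√(0.0685²+0.0382²) = 0.8734.
B = (4π×10⁻⁷ × 0.597) / (4π × 0.0382) × (0.8734 + 0.8734) = 2.73×10⁻⁶ T.

B ≈ 2.73 μT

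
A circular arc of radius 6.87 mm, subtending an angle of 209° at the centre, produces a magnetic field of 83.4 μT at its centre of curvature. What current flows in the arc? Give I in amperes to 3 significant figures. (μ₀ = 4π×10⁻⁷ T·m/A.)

I ≈ 1.57 A

For a circular arc, B = μ₀Iφ/(4πR) with φ in radians; here φ = 3.648 rad.
So I = 4πRB/(μ₀φ) = 4π × 0.00687 × 8.34×10⁻⁵ / (4π×10⁻⁷ × 3.648) = 1.57 A.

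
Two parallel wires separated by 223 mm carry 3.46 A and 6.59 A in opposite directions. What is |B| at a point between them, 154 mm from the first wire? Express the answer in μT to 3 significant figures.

Each long wire gives B = μ₀I/(2πd). Distances are d₁ = 0.154 m and d₂ = 0.069 m.
B₁ = 4.49×10⁻⁶ T, B₂ = 1.91×10⁻⁵ T.
Between antiparallel currents both contributions point the same way, so they add. B = B₁ + B₂ = 4.49×10⁻⁶ + 1.91×10⁻⁵ = 2.36×10⁻⁵ T.

B ≈ 23.6 μT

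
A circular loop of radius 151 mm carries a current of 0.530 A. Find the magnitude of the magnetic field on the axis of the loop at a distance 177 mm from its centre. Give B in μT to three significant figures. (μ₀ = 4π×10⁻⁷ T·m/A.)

B ≈ 0.603 μT

On the axis of a circular loop, B = μ₀IR² / [2(R²+z²)^(3/2)].
R² + z² = (0.151)² + (0.177)² = 0.05413 m², and (R²+z²)^(3/2) = 1.26×10⁻² m³.
B = (4π×10⁻⁷ × 0.530 × 0.0228) / (2 × 1.26×10⁻²) = 6.03×10⁻⁷ T.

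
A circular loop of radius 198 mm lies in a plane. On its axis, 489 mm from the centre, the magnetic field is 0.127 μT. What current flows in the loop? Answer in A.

I ≈ 0.757 A

On the axis of a loop, B = μ₀IR²/[2(R²+z²)^(3/2)], so I = 2B(R²+z²)^(3/2)/(μ₀R²).
R² + z² = 0.0392 + 0.2391 = 0.2783 m²; raised to 3/2 gives 0.147 m³.
I = 2 × 1.27×10⁻⁷ × 0.147 / (1.26×10⁻⁶ × 0.0392) = 0.757 A.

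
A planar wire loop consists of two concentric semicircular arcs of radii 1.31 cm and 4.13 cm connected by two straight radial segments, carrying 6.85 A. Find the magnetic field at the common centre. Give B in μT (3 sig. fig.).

B ≈ 112 μT

The radial connectors point toward the centre, so dl × r̂ = 0 and they contribute nothing.
Each semicircle gives μ₀I/(4R): inner arc 1.64×10⁻⁴ T, outer arc 5.21×10⁻⁵ T.
The two arcs carry current in opposite angular senses, so their fields oppose: B = |1.64×10⁻⁴ − 5.21×10⁻⁵| = 1.12×10⁻⁴ T.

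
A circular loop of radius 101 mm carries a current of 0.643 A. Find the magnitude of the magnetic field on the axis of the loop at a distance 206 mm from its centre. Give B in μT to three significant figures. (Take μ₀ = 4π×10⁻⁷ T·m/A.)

On the axis of a circular loop, B = μ₀IR² / [2(R²+z²)^(3/2)].
R² + z² = (0.101)² + (0.206)² = 0.05264 m², and (R²+z²)^(3/2) = 1.21×10⁻² m³.
B = (4π×10⁻⁷ × 0.643 × 0.0102) / (2 × 1.21×10⁻²) = 3.41×10⁻⁷ T.

B ≈ 0.341 μT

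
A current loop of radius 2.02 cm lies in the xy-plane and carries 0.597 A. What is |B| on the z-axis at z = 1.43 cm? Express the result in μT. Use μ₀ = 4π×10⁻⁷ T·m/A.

On the axis of a circular loop, B = μ₀IR² / [2(R²+z²)^(3/2)].
R² + z² = (0.0202)² + (0.0143)² = 0.0006125 m², and (R²+z²)^(3/2) = 1.52×10⁻⁵ m³.
B = (4π×10⁻⁷ × 0.597 × 0.000408) / (2 × 1.52×10⁻⁵) = 1.01×10⁻⁵ T.

B ≈ 10.1 μT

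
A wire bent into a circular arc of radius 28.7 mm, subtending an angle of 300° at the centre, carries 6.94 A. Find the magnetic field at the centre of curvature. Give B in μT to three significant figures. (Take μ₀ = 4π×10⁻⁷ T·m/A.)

B ≈ 127 μT

The Biot–Savart field of a circular arc at its centre is B = μ₀Iφ/(4πR), with φ = 5.236 rad.
B = (4π×10⁻⁷ × 6.94 × 5.236) / (4π × 0.0287) = 1.27×10⁻⁴ T.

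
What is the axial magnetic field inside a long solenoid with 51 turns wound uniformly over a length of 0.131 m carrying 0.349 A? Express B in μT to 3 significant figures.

Inside a long solenoid, B = μ₀nI with n = 389.3 turns/m.
B = 4π×10⁻⁷ × 389.3 × 0.349 = 1.71×10⁻⁴ T.

B ≈ 171 μT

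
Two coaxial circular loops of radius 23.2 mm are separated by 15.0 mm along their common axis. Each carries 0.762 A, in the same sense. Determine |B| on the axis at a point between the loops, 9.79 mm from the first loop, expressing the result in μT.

B ≈ 35.3 μT

Each loop contributes B = μ₀IR²/[2(R²+z²)^(3/2)] on the axis, with z measured from that loop.
Loop 1 (z = 0.00979 m): B₁ = 1.61×10⁻⁵ T. Loop 2 (z = 0.00521 m): B₂ = 1.92×10⁻⁵ T.
The fields add: B = B₁ + B₂ = 3.53×10⁻⁵ T.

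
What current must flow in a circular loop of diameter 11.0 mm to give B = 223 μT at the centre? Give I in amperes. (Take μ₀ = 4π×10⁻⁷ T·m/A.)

At the centre of a circular loop B = μ₀I/(2R), so I = 2RB/μ₀.
With R = 0.0055 m, I = 2 × 0.0055 × 2.23×10⁻⁴ / (4π×10⁻⁷) = 1.95 A.

I ≈ 1.95 A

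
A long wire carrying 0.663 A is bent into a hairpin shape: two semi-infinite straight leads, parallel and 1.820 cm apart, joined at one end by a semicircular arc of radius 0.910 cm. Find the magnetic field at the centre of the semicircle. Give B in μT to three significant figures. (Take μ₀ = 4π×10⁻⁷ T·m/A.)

B ≈ 37.5 μT

The semicircular arc contributes B_arc = μ₀I·π/(4πR) = μ₀I/(4R) = 2.29×10⁻⁵ T.
Each semi-infinite lead is at perpendicular distance R = 0.0091 m from the centre, with the perpendicular foot at its near end, so it contributes μ₀I/(4πR); both point the same way, together 1.46×10⁻⁵ T.
Arc and leads all point the same direction: B = 2.29×10⁻⁵ + 1.46×10⁻⁵ = 3.75×10⁻⁵ T.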